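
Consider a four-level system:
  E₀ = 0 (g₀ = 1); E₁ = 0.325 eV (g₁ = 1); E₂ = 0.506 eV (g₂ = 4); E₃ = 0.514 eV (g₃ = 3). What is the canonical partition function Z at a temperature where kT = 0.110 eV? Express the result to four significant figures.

Z = 1.120

Eᵢ/kT = 0, 2.95455, 4.60000, 4.67273.
Z = Σ gᵢe^(−Eᵢ/kT) = 1·e^(−0) + 1·e^(−2.95455) + 4·e^(−4.60000) + 3·e^(−4.67273) = 1.00000 + 0.0521021 + 0.0402073 + 0.0280402 = 1.12035.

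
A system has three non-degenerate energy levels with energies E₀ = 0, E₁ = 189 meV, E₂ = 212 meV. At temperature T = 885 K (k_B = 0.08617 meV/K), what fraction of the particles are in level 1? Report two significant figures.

k_BT = 0.08617 × 885 K = 76.26 meV.
Eᵢ/kT = 0, 2.478, 2.780.
Z = Σ e^(−Eᵢ/kT) = e^(−0) + e^(−2.478) + e^(−2.780) = 1.000 + 0.08391 + 0.06204 = 1.146.
P₁ = e^(−E₁/kT) / Z = 0.08391/1.146 = 0.073.

0.073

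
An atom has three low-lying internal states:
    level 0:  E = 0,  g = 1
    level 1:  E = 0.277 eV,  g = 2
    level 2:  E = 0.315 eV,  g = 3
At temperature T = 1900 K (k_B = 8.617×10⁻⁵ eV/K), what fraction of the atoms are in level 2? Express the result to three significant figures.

k_BT = 8.617×10⁻⁵ × 1900 K = 0.16372 eV.
Eᵢ/kT = 0, 1.6919, 1.9240.
Z = Σ gᵢe^(−Eᵢ/kT) = 1·e^(−0) + 2·e^(−1.6919) + 3·e^(−1.9240) = 1.0000 + 0.36834 + 0.43807 = 1.8064.
P₂ = g₂ e^(−E₂/kT) / Z = 0.43807/1.8064 = 0.243.

0.243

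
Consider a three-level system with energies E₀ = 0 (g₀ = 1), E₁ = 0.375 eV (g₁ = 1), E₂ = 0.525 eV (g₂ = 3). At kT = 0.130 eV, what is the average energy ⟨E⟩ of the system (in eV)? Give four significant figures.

0.04393 eV

Eᵢ/kT = 0, 2.88462, 4.03846.
Z = Σ gᵢe^(−Eᵢ/kT) = 1·e^(−0) + 1·e^(−2.88462) + 3·e^(−4.03846) = 1.00000 + 0.0558760 + 0.0528738 = 1.10875.
⟨E⟩ = Σ Eᵢ gᵢe^(−Eᵢ/kT) / Z = (0·1.00000 + 0.375·0.0558760 + 0.525·0.0528738) / 1.10875 = 0.04393 eV.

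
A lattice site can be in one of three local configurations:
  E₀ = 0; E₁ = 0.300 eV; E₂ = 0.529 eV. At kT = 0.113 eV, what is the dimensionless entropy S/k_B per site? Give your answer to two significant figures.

Eᵢ/kT = 0, 2.655, 4.681.
Z = Σ e^(−Eᵢ/kT) = e^(−0) + e^(−2.655) + e^(−4.681) = 1.000 + 0.07030 + 0.009270 = 1.080.
⟨E⟩ = Σ EᵢPᵢ = 0.02407 eV.
S/k_B = ln Z + ⟨E⟩/kT = ln(1.080) + 0.02407/0.113 = 0.07696 + 0.2130 = 0.29.

0.29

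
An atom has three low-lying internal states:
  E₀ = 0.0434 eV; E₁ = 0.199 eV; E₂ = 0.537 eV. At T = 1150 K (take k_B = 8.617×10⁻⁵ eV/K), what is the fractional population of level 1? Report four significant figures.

0.1712

k_BT = 8.617×10⁻⁵ × 1150 K = 0.0990955 eV.
Eᵢ/kT = 0.437961, 2.00816, 5.41901.
Z = Σ e^(−Eᵢ/kT) = e^(−0.437961) + e^(−2.00816) + e^(−5.41901) = 0.645351 + 0.134235 + 0.00443153 = 0.784018.
P₁ = e^(−E₁/kT) / Z = 0.134235/0.784018 = 0.1712.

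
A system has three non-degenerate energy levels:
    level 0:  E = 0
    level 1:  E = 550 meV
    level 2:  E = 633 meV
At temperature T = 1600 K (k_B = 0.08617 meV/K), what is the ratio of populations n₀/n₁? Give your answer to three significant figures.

54.0

k_BT = 0.08617 × 1600 K = 137.87 meV.
n₀/n₁ = exp[−(E₀−E₁)/kT] = exp(−(-550 meV)/(137.87 meV)) = exp(3.9893) = 54.0.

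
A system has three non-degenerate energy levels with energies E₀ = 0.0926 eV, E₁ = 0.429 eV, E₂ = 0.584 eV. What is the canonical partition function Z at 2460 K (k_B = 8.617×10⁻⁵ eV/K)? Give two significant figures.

Z = 0.84

k_BT = 8.617×10⁻⁵ × 2460 K = 0.2120 eV.
Eᵢ/kT = 0.4368, 2.024, 2.755.
Z = Σ e^(−Eᵢ/kT) = e^(−0.4368) + e^(−2.024) + e^(−2.755) = 0.6461 + 0.1321 + 0.06361 = 0.8418.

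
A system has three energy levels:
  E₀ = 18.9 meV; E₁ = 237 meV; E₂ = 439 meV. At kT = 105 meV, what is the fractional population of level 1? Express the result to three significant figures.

Eᵢ/kT = 0.18000, 2.2571, 4.1810.
Z = Σ e^(−Eᵢ/kT) = e^(−0.18000) + e^(−2.2571) + e^(−4.1810) = 0.83527 + 0.10465 + 0.015283 = 0.95520.
P₁ = e^(−E₁/kT) / Z = 0.10465/0.95520 = 0.110.

0.110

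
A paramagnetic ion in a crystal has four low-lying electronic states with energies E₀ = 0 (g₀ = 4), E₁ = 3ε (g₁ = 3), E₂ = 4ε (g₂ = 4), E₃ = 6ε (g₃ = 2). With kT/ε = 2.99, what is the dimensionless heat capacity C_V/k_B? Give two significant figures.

Eᵢ/kT = 0, 1.003, 1.338, 2.007.
Z = Σ gᵢe^(−Eᵢ/kT) = 4·e^(−0) + 3·e^(−1.003) + 4·e^(−1.338) + 2·e^(−2.007) = 4.000 + 1.100 + 1.049 + 0.2688 = 6.418.
⟨E⟩ = 1.419 ε, ⟨E²⟩ = 5.665 ε².
C_V/k_B = (⟨E²⟩ − ⟨E⟩²)/(kT)² = (5.665 − 2.014)/8.940 = 0.41.

0.41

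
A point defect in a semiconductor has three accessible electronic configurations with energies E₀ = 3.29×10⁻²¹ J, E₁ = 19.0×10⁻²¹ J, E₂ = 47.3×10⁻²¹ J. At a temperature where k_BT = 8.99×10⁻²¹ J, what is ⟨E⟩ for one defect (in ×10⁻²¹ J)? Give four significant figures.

5.885 ×10⁻²¹ J

Eᵢ/kT = 0.365962, 2.11346, 5.26140.
Z = Σ e^(−Eᵢ/kT) = e^(−0.365962) + e^(−2.11346) + e^(−5.26140) = 0.693529 + 0.120819 + 0.00518804 = 0.819536.
⟨E⟩ = Σ Eᵢ e^(−Eᵢ/kT) / Z = (3.29·0.693529 + 19.0·0.120819 + 47.3·0.00518804) / 0.819536 = 5.885 ×10⁻²¹ J.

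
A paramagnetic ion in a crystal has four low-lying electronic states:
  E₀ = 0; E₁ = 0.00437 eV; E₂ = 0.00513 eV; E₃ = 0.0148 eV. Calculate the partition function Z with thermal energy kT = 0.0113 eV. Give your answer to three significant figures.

Z = 2.58

Eᵢ/kT = 0, 0.38673, 0.45398, 1.3097.
Z = Σ e^(−Eᵢ/kT) = e^(−0) + e^(−0.38673) + e^(−0.45398) + e^(−1.3097) = 1.0000 + 0.67927 + 0.63510 + 0.26990 = 2.5843.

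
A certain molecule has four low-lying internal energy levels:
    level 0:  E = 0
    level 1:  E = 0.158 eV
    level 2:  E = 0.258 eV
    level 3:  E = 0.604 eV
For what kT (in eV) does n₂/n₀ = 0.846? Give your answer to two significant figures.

n₂/n₀ = exp[−(E₂−E₀)/kT] = 0.846.
⇒ (E₂−E₀)/kT = ln(1/0.846) = ln(1.182) = 0.1672.
kT = 0.258 eV / 0.1672 = 1.5 eV.

1.5 eV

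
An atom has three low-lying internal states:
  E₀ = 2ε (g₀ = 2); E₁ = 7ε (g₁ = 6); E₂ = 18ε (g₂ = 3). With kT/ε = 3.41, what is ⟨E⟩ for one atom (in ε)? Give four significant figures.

4.158 ε

Eᵢ/kT = 0.586510, 2.05279, 5.27859.
Z = Σ gᵢe^(−Eᵢ/kT) = 2·e^(−0.586510) + 6·e^(−2.05279) + 3·e^(−5.27859) = 1.11253 + 0.770257 + 0.0152988 = 1.89809.
⟨E⟩ = Σ Eᵢ gᵢe^(−Eᵢ/kT) / Z = (2·1.11253 + 7·0.770257 + 18·0.0152988) / 1.89809 = 4.158 ε.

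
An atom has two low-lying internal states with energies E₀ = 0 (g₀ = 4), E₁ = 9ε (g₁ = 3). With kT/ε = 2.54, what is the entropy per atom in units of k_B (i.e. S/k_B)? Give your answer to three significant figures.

Eᵢ/kT = 0, 3.5433.
Z = Σ gᵢe^(−Eᵢ/kT) = 4·e^(−0) + 3·e^(−3.5433) = 4.0000 + 0.086753 = 4.0868.
⟨E⟩ = Σ EᵢPᵢ = 0.19105 ε.
S/k_B = ln Z + ⟨E⟩/kT = ln(4.0868) + 0.19105/2.54 = 1.4078 + 0.075217 = 1.48.

1.48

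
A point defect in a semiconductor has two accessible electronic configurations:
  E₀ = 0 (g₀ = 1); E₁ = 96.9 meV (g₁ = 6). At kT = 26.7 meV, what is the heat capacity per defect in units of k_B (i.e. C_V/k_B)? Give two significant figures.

Eᵢ/kT = 0, 3.629.
Z = Σ gᵢe^(−Eᵢ/kT) = 1·e^(−0) + 6·e^(−3.629) = 1.000 + 0.1593 = 1.159.
⟨E⟩ = 13.32 meV, ⟨E²⟩ = 1291 meV².
C_V/k_B = (⟨E²⟩ − ⟨E⟩²)/(kT)² = (1291 − 177.4)/712.9 = 1.6.

1.6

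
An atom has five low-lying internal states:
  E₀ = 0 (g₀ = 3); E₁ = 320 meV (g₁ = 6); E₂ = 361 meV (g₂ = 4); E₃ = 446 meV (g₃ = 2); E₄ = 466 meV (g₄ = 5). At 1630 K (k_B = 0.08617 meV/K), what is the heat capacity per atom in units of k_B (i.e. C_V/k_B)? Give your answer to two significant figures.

1.4

k_BT = 0.08617 × 1630 K = 140.5 meV.
Eᵢ/kT = 0, 2.278, 2.569, 3.174, 3.317.
Z = Σ gᵢe^(−Eᵢ/kT) = 3·e^(−0) + 6·e^(−2.278) + 4·e^(−2.569) + 2·e^(−3.174) + 5·e^(−3.317) = 3.000 + 0.6149 + 0.3064 + 0.08367 + 0.1813 = 4.186.
⟨E⟩ = 102.5 meV, ⟨E²⟩ = 37960 meV².
C_V/k_B = (⟨E²⟩ − ⟨E⟩²)/(kT)² = (37960 − 10510)/19740 = 1.4.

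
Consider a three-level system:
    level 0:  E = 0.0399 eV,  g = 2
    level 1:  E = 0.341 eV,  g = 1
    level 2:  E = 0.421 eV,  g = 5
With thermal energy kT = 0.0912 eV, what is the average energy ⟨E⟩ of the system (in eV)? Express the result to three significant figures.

Eᵢ/kT = 0.43750, 3.7390, 4.6162.
Z = Σ gᵢe^(−Eᵢ/kT) = 2·e^(−0.43750) + 1·e^(−3.7390) + 5·e^(−4.6162) = 1.2913 + 0.023778 + 0.049452 = 1.3645.
⟨E⟩ = Σ Eᵢ gᵢe^(−Eᵢ/kT) / Z = (0.0399·1.2913 + 0.341·0.023778 + 0.421·0.049452) / 1.3645 = 0.0590 eV.

0.0590 eV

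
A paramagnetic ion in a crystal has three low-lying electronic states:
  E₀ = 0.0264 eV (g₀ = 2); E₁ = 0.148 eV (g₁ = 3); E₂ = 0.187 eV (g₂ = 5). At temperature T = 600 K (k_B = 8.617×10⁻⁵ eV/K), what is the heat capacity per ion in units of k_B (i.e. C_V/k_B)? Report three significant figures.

1.19

k_BT = 8.617×10⁻⁵ × 600 K = 0.051702 eV.
Eᵢ/kT = 0.51062, 2.8626, 3.6169.
Z = Σ gᵢe^(−Eᵢ/kT) = 2·e^(−0.51062) + 3·e^(−2.8626) + 5·e^(−3.6169) = 1.2002 + 0.17136 + 0.13433 = 1.5059.
⟨E⟩ = 0.054563 eV, ⟨E²⟩ = 0.0061673 eV².
C_V/k_B = (⟨E²⟩ − ⟨E⟩²)/(kT)² = (0.0061673 − 0.0029771)/0.0026731 = 1.19.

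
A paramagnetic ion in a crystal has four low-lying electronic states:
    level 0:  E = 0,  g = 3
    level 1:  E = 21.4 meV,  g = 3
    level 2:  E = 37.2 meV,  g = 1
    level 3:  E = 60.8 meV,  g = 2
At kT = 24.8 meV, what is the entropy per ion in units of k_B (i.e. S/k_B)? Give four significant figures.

Eᵢ/kT = 0, 0.862903, 1.50000, 2.45161.
Z = Σ gᵢe^(−Eᵢ/kT) = 3·e^(−0) + 3·e^(−0.862903) + 1·e^(−1.50000) + 2·e^(−2.45161) = 3.00000 + 1.26581 + 0.223130 + 0.172310 = 4.66125.
⟨E⟩ = Σ EᵢPᵢ = 9.83968 meV.
S/k_B = ln Z + ⟨E⟩/kT = ln(4.66125) + 9.83968/24.8 = 1.53928 + 0.396761 = 1.936.

1.936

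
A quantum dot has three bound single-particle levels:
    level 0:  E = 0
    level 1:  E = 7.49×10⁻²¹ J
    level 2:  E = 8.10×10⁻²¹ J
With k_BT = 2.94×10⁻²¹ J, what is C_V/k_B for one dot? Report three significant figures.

0.760

Eᵢ/kT = 0, 2.5476, 2.7551.
Z = Σ e^(−Eᵢ/kT) = e^(−0) + e^(−2.5476) + e^(−2.7551) = 1.0000 + 0.078269 + 0.063603 = 1.1419.
⟨E⟩ = 0.96455, ⟨E²⟩ = 7.4997.
C_V/k_B = (⟨E²⟩ − ⟨E⟩²)/(kT)² = (7.4997 − 0.93036)/8.6436 = 0.760.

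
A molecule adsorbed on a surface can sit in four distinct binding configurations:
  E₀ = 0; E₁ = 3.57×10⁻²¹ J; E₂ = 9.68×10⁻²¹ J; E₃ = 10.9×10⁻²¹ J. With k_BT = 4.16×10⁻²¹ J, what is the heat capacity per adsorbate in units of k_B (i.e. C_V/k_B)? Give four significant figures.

Eᵢ/kT = 0, 0.858173, 2.32692, 2.62019.
Z = Σ e^(−Eᵢ/kT) = e^(−0) + e^(−0.858173) + e^(−2.32692) + e^(−2.62019) = 1.00000 + 0.423936 + 0.0975959 + 0.0727890 = 1.59432.
⟨E⟩ = 2.03948, ⟨E²⟩ = 14.5492.
C_V/k_B = (⟨E²⟩ − ⟨E⟩²)/(kT)² = (14.5492 − 4.15948)/17.3056 = 0.6004.

0.6004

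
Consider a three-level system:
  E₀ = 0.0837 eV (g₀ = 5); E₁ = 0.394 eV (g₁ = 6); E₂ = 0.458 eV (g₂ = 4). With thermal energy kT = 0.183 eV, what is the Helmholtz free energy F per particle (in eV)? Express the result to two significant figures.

Eᵢ/kT = 0.4574, 2.153, 2.503.
Z = Σ gᵢe^(−Eᵢ/kT) = 5·e^(−0.4574) + 6·e^(−2.153) + 4·e^(−2.503) = 3.165 + 0.6968 + 0.3274 = 4.189.
F = −kT ln Z = −0.183 × ln(4.189) = −0.183 × 1.432 = -0.26 eV.

-0.26 eV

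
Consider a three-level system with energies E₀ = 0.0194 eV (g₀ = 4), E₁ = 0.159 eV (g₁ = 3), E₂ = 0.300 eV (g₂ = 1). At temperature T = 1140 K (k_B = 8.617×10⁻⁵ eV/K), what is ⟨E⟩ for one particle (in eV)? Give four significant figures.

0.04392 eV

k_BT = 8.617×10⁻⁵ × 1140 K = 0.0982338 eV.
Eᵢ/kT = 0.197488, 1.61859, 3.05394.
Z = Σ gᵢe^(−Eᵢ/kT) = 4·e^(−0.197488) + 3·e^(−1.61859) + 1·e^(−3.05394) = 3.28316 + 0.594534 + 0.0471727 = 3.92487.
⟨E⟩ = Σ Eᵢ gᵢe^(−Eᵢ/kT) / Z = (0.0194·3.28316 + 0.159·0.594534 + 0.300·0.0471727) / 3.92487 = 0.04392 eV.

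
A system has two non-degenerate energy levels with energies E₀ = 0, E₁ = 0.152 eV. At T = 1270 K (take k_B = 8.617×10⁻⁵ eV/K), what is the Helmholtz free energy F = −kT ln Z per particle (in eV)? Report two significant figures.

-0.024 eV

k_BT = 8.617×10⁻⁵ × 1270 K = 0.1094 eV.
Eᵢ/kT = 0, 1.389.
Z = Σ e^(−Eᵢ/kT) = e^(−0) + e^(−1.389) = 1.000 + 0.2493 = 1.249.
F = −kT ln Z = −0.1094 × ln(1.249) = −0.1094 × 0.2223 = -0.024 eV.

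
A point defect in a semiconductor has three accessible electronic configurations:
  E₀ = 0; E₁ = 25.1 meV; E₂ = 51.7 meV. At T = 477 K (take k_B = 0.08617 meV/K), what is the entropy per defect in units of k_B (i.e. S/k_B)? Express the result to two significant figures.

k_BT = 0.08617 × 477 K = 41.10 meV.
Eᵢ/kT = 0, 0.6107, 1.258.
Z = Σ e^(−Eᵢ/kT) = e^(−0) + e^(−0.6107) + e^(−1.258) = 1.000 + 0.5430 + 0.2842 = 1.827.
⟨E⟩ = Σ EᵢPᵢ = 15.50 meV.
S/k_B = ln Z + ⟨E⟩/kT = ln(1.827) + 15.50/41.10 = 0.6027 + 0.3771 = 0.98.

0.98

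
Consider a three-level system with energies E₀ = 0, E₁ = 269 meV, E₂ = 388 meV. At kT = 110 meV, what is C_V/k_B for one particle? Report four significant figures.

Eᵢ/kT = 0, 2.44545, 3.52727.
Z = Σ e^(−Eᵢ/kT) = e^(−0) + e^(−2.44545) + e^(−3.52727) = 1.00000 + 0.0866871 + 0.0293850 = 1.11607.
⟨E⟩ = 31.1093 meV, ⟨E²⟩ = 9584.08 meV².
C_V/k_B = (⟨E²⟩ − ⟨E⟩²)/(kT)² = (9584.08 − 967.789)/12100.0 = 0.7121.

0.7121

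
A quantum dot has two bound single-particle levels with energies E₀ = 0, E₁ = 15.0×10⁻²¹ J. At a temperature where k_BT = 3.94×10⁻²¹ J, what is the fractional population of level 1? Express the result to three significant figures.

Eᵢ/kT = 0, 3.8071.
Z = Σ e^(−Eᵢ/kT) = e^(−0) + e^(−3.8071) = 1.0000 + 0.022213 = 1.0222.
P₁ = e^(−E₁/kT) / Z = 0.022213/1.0222 = 0.0217.

0.0217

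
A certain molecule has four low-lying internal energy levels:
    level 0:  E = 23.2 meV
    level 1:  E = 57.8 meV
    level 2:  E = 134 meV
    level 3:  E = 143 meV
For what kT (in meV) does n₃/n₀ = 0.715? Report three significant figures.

357 meV

n₃/n₀ = exp[−(E₃−E₀)/kT] = 0.715.
⇒ (E₃−E₀)/kT = ln(1/0.715) = ln(1.3986) = 0.33547.
kT = 119.8 meV / 0.33547 = 357 meV.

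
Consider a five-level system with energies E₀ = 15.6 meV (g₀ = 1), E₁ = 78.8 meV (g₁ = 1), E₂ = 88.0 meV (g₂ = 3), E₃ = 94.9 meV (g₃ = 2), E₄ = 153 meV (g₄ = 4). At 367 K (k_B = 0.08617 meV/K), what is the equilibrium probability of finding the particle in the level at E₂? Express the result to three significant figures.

0.184

k_BT = 0.08617 × 367 K = 31.624 meV.
Eᵢ/kT = 0.49330, 2.4918, 2.7827, 3.0009, 4.8381.
Z = Σ gᵢe^(−Eᵢ/kT) = 1·e^(−0.49330) + 1·e^(−2.4918) + 3·e^(−2.7827) + 2·e^(−3.0009) + 4·e^(−4.8381) = 0.61061 + 0.082761 + 0.18561 + 0.099485 + 0.031688 = 1.0102.
P₂ = g₂ e^(−E₂/kT) / Z = 0.18561/1.0102 = 0.184.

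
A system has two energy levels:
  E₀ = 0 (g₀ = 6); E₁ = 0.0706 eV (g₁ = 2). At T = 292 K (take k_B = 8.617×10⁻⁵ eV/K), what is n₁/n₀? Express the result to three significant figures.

0.0202

k_BT = 8.617×10⁻⁵ × 292 K = 0.025162 eV.
n₁/n₀ = (g₁/g₀) exp[−(E₁−E₀)/kT] = (2/6) × exp(−(0.0706 eV)/(0.025162 eV)) = (2/6) × exp(-2.8058) = 0.0202.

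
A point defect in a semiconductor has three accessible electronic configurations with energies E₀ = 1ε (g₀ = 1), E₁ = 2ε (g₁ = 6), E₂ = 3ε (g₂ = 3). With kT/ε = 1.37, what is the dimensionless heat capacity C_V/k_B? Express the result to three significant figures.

Eᵢ/kT = 0.72993, 1.4599, 2.1898.
Z = Σ gᵢe^(−Eᵢ/kT) = 1·e^(−0.72993) + 6·e^(−1.4599) + 3·e^(−2.1898) = 0.48194 + 1.3936 + 0.33582 = 2.2114.
⟨E⟩ = 1.9339 ε, ⟨E²⟩ = 4.1054 ε².
C_V/k_B = (⟨E²⟩ − ⟨E⟩²)/(kT)² = (4.1054 − 3.7400)/1.8769 = 0.195.

0.195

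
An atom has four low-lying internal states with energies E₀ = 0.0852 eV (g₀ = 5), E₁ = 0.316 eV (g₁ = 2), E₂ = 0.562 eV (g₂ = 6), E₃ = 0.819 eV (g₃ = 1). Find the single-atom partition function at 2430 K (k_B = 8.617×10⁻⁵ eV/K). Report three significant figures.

k_BT = 8.617×10⁻⁵ × 2430 K = 0.20939 eV.
Eᵢ/kT = 0.40690, 1.5091, 2.6840, 3.9114.
Z = Σ gᵢe^(−Eᵢ/kT) = 5·e^(−0.40690) + 2·e^(−1.5091) + 6·e^(−2.6840) + 1·e^(−3.9114) = 3.3286 + 0.44222 + 0.40974 + 0.020012 = 4.2006.

Z = 4.20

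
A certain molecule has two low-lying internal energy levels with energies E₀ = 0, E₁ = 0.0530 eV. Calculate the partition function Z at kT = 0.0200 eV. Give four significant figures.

Eᵢ/kT = 0, 2.65000.
Z = Σ e^(−Eᵢ/kT) = e^(−0) + e^(−2.65000) = 1.00000 + 0.0706512 = 1.07065.

Z = 1.071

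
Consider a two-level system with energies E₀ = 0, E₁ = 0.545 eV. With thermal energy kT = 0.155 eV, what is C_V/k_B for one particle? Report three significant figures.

0.346

Eᵢ/kT = 0, 3.5161.
Z = Σ e^(−Eᵢ/kT) = e^(−0) + e^(−3.5161) = 1.0000 + 0.029715 = 1.0297.
⟨E⟩ = 0.015728 eV, ⟨E²⟩ = 0.0085715 eV².
C_V/k_B = (⟨E²⟩ − ⟨E⟩²)/(kT)² = (0.0085715 − 0.00024737)/0.024025 = 0.346.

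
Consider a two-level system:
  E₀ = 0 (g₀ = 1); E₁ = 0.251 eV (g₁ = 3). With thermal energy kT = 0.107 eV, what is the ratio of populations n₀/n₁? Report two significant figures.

3.5

n₀/n₁ = (g₀/g₁) exp[−(E₀−E₁)/kT] = (1/3) × exp(−(-0.251 eV)/(0.107 eV)) = (1/3) × exp(2.346) = 3.5.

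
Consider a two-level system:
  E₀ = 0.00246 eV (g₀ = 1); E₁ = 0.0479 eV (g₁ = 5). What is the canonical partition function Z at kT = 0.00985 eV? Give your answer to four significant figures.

Eᵢ/kT = 0.249746, 4.86294.
Z = Σ gᵢe^(−Eᵢ/kT) = 1·e^(−0.249746) + 5·e^(−4.86294) = 0.778999 + 0.0386387 = 0.817638.

Z = 0.8176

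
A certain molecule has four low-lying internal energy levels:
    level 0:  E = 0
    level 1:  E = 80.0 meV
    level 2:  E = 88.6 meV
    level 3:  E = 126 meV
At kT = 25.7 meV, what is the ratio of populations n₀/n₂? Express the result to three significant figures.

n₀/n₂ = exp[−(E₀−E₂)/kT] = exp(−(-88.6 meV)/(25.7 meV)) = exp(3.4475) = 31.4.

31.4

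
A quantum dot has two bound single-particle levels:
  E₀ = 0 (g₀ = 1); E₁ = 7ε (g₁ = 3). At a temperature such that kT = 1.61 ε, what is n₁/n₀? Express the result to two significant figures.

n₁/n₀ = (g₁/g₀) exp[−(E₁−E₀)/kT] = (3/1) × exp(−(7ε)/(1.61ε)) = (3/1) × exp(-4.348) = 0.039.

0.039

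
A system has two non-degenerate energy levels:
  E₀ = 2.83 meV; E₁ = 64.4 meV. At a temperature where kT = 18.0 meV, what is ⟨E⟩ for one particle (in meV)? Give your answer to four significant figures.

Eᵢ/kT = 0.157222, 3.57778.
Z = Σ e^(−Eᵢ/kT) = e^(−0.157222) + e^(−3.57778) = 0.854514 + 0.0279377 = 0.882452.
⟨E⟩ = Σ Eᵢ e^(−Eᵢ/kT) / Z = (2.83·0.854514 + 64.4·0.0279377) / 0.882452 = 4.779 meV.

4.779 meV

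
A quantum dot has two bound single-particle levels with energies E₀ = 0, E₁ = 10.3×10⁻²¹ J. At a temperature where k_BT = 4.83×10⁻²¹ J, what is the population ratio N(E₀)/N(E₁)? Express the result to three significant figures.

n₀/n₁ = exp[−(E₀−E₁)/kT] = exp(−(-10.3 ×10⁻²¹ J)/(4.83 ×10⁻²¹ J)) = exp(2.1325) = 8.44.

8.44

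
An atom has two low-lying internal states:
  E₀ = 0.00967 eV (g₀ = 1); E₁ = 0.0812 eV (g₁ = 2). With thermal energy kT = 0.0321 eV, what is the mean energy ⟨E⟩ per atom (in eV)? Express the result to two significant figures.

0.022 eV

Eᵢ/kT = 0.3012, 2.530.
Z = Σ gᵢe^(−Eᵢ/kT) = 1·e^(−0.3012) + 2·e^(−2.530) = 0.7399 + 0.1593 = 0.8992.
⟨E⟩ = Σ Eᵢ gᵢe^(−Eᵢ/kT) / Z = (0.00967·0.7399 + 0.0812·0.1593) / 0.8992 = 0.022 eV.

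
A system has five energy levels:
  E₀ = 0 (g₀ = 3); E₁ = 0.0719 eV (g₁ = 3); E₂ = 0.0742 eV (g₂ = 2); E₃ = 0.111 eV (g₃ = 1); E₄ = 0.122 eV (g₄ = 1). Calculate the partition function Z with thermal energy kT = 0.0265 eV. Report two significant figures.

Eᵢ/kT = 0, 2.713, 2.800, 4.189, 4.604.
Z = Σ gᵢe^(−Eᵢ/kT) = 3·e^(−0) + 3·e^(−2.713) + 2·e^(−2.800) + 1·e^(−4.189) + 1·e^(−4.604) = 3.000 + 0.1990 + 0.1216 + 0.01516 + 0.01001 = 3.346.

Z = 3.3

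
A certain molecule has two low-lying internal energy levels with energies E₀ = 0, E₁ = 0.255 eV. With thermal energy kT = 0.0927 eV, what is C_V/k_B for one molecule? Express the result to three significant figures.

0.427

Eᵢ/kT = 0, 2.7508.
Z = Σ e^(−Eᵢ/kT) = e^(−0) + e^(−2.7508) = 1.0000 + 0.063877 = 1.0639.
⟨E⟩ = 0.015310 eV, ⟨E²⟩ = 0.0039041 eV².
C_V/k_B = (⟨E²⟩ − ⟨E⟩²)/(kT)² = (0.0039041 − 0.00023440)/0.0085933 = 0.427.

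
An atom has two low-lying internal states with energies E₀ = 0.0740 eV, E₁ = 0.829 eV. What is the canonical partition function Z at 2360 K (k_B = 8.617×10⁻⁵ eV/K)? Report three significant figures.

Z = 0.712

k_BT = 8.617×10⁻⁵ × 2360 K = 0.20336 eV.
Eᵢ/kT = 0.36389, 4.0765.
Z = Σ e^(−Eᵢ/kT) = e^(−0.36389) + e^(−4.0765) = 0.69497 + 0.016967 = 0.71194.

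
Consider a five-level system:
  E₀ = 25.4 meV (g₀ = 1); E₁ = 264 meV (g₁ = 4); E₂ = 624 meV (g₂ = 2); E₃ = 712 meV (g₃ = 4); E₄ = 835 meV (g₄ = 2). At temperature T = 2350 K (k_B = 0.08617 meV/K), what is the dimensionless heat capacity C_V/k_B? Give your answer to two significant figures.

1.0

k_BT = 0.08617 × 2350 K = 202.5 meV.
Eᵢ/kT = 0.1254, 1.304, 3.081, 3.516, 4.123.
Z = Σ gᵢe^(−Eᵢ/kT) = 1·e^(−0.1254) + 4·e^(−1.304) + 2·e^(−3.081) + 4·e^(−3.516) + 2·e^(−4.123) = 0.8821 + 1.086 + 0.09183 + 0.1189 + 0.03239 = 2.211.
⟨E⟩ = 216.2 meV, ⟨E²⟩ = 88140 meV².
C_V/k_B = (⟨E²⟩ − ⟨E⟩²)/(kT)² = (88140 − 46740)/41010 = 1.0.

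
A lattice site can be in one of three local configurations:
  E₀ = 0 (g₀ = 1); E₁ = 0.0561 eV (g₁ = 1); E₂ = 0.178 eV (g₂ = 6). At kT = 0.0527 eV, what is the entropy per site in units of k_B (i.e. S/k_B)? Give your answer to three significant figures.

1.12

Eᵢ/kT = 0, 1.0645, 3.3776.
Z = Σ gᵢe^(−Eᵢ/kT) = 1·e^(−0) + 1·e^(−1.0645) + 6·e^(−3.3776) = 1.0000 + 0.34490 + 0.20478 = 1.5497.
⟨E⟩ = Σ EᵢPᵢ = 0.036007 eV.
S/k_B = ln Z + ⟨E⟩/kT = ln(1.5497) + 0.036007/0.0527 = 0.43806 + 0.68324 = 1.12.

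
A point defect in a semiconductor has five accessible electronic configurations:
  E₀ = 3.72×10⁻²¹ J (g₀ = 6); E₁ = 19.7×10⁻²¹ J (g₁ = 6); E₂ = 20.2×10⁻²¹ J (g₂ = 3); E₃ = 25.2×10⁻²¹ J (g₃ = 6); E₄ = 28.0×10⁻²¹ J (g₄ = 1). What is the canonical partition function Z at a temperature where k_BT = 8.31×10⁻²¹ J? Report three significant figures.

Eᵢ/kT = 0.44765, 2.3706, 2.4308, 3.0325, 3.3694.
Z = Σ gᵢe^(−Eᵢ/kT) = 6·e^(−0.44765) + 6·e^(−2.3706) + 3·e^(−2.4308) + 6·e^(−3.0325) + 1·e^(−3.3694) = 3.8348 + 0.56055 + 0.26390 + 0.28917 + 0.034410 = 4.9828.

Z = 4.98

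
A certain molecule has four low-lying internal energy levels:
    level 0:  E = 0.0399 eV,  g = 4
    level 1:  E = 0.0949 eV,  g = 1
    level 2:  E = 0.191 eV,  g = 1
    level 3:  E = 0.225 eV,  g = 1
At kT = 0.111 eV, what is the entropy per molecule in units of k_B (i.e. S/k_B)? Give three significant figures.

1.81

Eᵢ/kT = 0.35946, 0.85495, 1.7207, 2.0270.
Z = Σ gᵢe^(−Eᵢ/kT) = 4·e^(−0.35946) + 1·e^(−0.85495) + 1·e^(−1.7207) + 1·e^(−2.0270) = 2.7922 + 0.42530 + 0.17894 + 0.13173 = 3.5282.
⟨E⟩ = Σ EᵢPᵢ = 0.061104 eV.
S/k_B = ln Z + ⟨E⟩/kT = ln(3.5282) + 0.061104/0.111 = 1.2608 + 0.55049 = 1.81.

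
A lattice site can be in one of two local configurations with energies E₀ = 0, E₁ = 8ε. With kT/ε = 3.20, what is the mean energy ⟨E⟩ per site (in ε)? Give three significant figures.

Eᵢ/kT = 0, 2.5000.
Z = Σ e^(−Eᵢ/kT) = e^(−0) + e^(−2.5000) = 1.0000 + 0.082085 = 1.0821.
⟨E⟩ = Σ Eᵢ e^(−Eᵢ/kT) / Z = (0·1.0000 + 8·0.082085) / 1.0821 = 0.607 ε.

0.607 ε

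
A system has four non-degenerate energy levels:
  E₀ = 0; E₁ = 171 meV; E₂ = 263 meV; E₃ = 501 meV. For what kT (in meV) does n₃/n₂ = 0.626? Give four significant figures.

508.1 meV

n₃/n₂ = exp[−(E₃−E₂)/kT] = 0.626.
⇒ (E₃−E₂)/kT = ln(1/0.626) = ln(1.59744) = 0.468402.
kT = 238 meV / 0.468402 = 508.1 meV.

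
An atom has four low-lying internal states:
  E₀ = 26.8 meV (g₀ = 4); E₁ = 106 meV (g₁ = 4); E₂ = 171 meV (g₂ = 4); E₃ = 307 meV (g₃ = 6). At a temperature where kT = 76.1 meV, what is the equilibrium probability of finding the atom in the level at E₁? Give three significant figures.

Eᵢ/kT = 0.35217, 1.3929, 2.2470, 4.0342.
Z = Σ gᵢe^(−Eᵢ/kT) = 4·e^(−0.35217) + 4·e^(−1.3929) + 4·e^(−2.2470) + 6·e^(−4.0342) = 2.8126 + 0.99342 + 0.42286 + 0.10620 = 4.3351.
P₁ = g₁ e^(−E₁/kT) / Z = 0.99342/4.3351 = 0.229.

0.229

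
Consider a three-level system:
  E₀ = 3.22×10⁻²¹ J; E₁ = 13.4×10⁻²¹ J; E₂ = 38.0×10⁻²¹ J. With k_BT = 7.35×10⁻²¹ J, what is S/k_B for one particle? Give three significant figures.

0.539

Eᵢ/kT = 0.43810, 1.8231, 5.1701.
Z = Σ e^(−Eᵢ/kT) = e^(−0.43810) + e^(−1.8231) + e^(−5.1701) = 0.64526 + 0.16152 + 0.0056840 = 0.81246.
⟨E⟩ = Σ EᵢPᵢ = 5.4872 ×10⁻²¹ J.
S/k_B = ln Z + ⟨E⟩/kT = ln(0.81246) + 5.4872/7.35 = -0.20769 + 0.74656 = 0.539.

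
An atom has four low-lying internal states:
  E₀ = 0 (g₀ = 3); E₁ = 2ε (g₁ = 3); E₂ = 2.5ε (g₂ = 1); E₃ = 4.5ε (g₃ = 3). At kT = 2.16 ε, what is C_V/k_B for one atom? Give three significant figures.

Eᵢ/kT = 0, 0.92593, 1.1574, 2.0833.
Z = Σ gᵢe^(−Eᵢ/kT) = 3·e^(−0) + 3·e^(−0.92593) + 1·e^(−1.1574) + 3·e^(−2.0833) = 3.0000 + 1.1885 + 0.31430 + 0.37356 = 4.8764.
⟨E⟩ = 0.99331 ε, ⟨E²⟩ = 2.9290 ε².
C_V/k_B = (⟨E²⟩ − ⟨E⟩²)/(kT)² = (2.9290 − 0.98666)/4.6656 = 0.416.

0.416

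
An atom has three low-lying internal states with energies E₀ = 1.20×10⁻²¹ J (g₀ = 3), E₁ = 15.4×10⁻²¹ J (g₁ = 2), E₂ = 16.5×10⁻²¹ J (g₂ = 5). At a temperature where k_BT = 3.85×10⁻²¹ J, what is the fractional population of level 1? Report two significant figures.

0.016

Eᵢ/kT = 0.3117, 4.000, 4.286.
Z = Σ gᵢe^(−Eᵢ/kT) = 3·e^(−0.3117) + 2·e^(−4.000) + 5·e^(−4.286) = 2.197 + 0.03663 + 0.06880 = 2.302.
P₁ = g₁ e^(−E₁/kT) / Z = 0.03663/2.302 = 0.016.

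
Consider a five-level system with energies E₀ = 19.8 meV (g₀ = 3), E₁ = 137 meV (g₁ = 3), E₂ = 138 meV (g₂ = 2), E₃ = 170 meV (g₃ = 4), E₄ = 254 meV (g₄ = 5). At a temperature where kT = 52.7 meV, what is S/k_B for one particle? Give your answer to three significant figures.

Eᵢ/kT = 0.37571, 2.5996, 2.6186, 3.2258, 4.8197.
Z = Σ gᵢe^(−Eᵢ/kT) = 3·e^(−0.37571) + 3·e^(−2.5996) + 2·e^(−2.6186) + 4·e^(−3.2258) + 5·e^(−4.8197) = 2.0604 + 0.22291 + 0.14581 + 0.15890 + 0.040346 = 2.6284.
⟨E⟩ = Σ EᵢPᵢ = 48.972 meV.
S/k_B = ln Z + ⟨E⟩/kT = ln(2.6284) + 48.972/52.7 = 0.96638 + 0.92926 = 1.90.

1.90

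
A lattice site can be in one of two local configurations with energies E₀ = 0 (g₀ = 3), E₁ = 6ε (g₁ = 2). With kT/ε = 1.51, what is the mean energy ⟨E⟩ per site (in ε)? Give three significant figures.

Eᵢ/kT = 0, 3.9735.
Z = Σ gᵢe^(−Eᵢ/kT) = 3·e^(−0) + 2·e^(−3.9735) = 3.0000 + 0.037615 = 3.0376.
⟨E⟩ = Σ Eᵢ gᵢe^(−Eᵢ/kT) / Z = (0·3.0000 + 6·0.037615) / 3.0376 = 0.0743 ε.

0.0743 ε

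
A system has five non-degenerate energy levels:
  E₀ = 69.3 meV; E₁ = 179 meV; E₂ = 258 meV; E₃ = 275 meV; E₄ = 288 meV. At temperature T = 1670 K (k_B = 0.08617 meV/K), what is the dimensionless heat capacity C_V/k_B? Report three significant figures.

k_BT = 0.08617 × 1670 K = 143.90 meV.
Eᵢ/kT = 0.48158, 1.2439, 1.7929, 1.9110, 2.0014.
Z = Σ e^(−Eᵢ/kT) = e^(−0.48158) + e^(−1.2439) + e^(−1.7929) + e^(−1.9110) + e^(−2.0014) = 0.61781 + 0.28826 + 0.16648 + 0.14793 + 0.13515 = 1.3556.
⟨E⟩ = 160.05 meV, ⟨E²⟩ = 33699 meV².
C_V/k_B = (⟨E²⟩ − ⟨E⟩²)/(kT)² = (33699 − 25616)/20707 = 0.390.

0.390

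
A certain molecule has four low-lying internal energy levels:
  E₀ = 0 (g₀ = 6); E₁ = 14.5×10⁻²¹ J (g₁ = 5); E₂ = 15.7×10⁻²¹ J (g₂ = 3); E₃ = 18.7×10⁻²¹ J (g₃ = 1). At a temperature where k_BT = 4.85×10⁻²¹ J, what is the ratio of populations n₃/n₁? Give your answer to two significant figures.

0.084

n₃/n₁ = (g₃/g₁) exp[−(E₃−E₁)/kT] = (1/5) × exp(−(4.2 ×10⁻²¹ J)/(4.85 ×10⁻²¹ J)) = (1/5) × exp(-0.8660) = 0.084.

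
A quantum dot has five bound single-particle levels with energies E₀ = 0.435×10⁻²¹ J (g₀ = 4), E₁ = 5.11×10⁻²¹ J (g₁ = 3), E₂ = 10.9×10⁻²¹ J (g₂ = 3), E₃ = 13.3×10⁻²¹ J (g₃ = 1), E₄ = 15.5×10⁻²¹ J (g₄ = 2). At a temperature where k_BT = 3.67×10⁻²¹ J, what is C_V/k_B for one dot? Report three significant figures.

0.602

Eᵢ/kT = 0.11853, 1.3924, 2.9700, 3.6240, 4.2234.
Z = Σ gᵢe^(−Eᵢ/kT) = 4·e^(−0.11853) + 3·e^(−1.3924) + 3·e^(−2.9700) + 1·e^(−3.6240) + 2·e^(−4.2234) = 3.5529 + 0.74543 + 0.15391 + 0.026676 + 0.029298 = 4.5082.
⟨E⟩ = 1.7393, ⟨E²⟩ = 11.131.
C_V/k_B = (⟨E²⟩ − ⟨E⟩²)/(kT)² = (11.131 − 3.0252)/13.469 = 0.602.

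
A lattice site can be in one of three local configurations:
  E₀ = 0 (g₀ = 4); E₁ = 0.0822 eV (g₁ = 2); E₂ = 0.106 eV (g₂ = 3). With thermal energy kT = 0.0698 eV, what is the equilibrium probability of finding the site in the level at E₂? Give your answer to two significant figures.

0.12

Eᵢ/kT = 0, 1.178, 1.519.
Z = Σ gᵢe^(−Eᵢ/kT) = 4·e^(−0) + 2·e^(−1.178) + 3·e^(−1.519) = 4.000 + 0.6158 + 0.6568 = 5.273.
P₂ = g₂ e^(−E₂/kT) / Z = 0.6568/5.273 = 0.12.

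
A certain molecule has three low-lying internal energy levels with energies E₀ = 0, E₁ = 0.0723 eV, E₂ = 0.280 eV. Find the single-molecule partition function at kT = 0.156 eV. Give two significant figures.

Eᵢ/kT = 0, 0.4635, 1.795.
Z = Σ e^(−Eᵢ/kT) = e^(−0) + e^(−0.4635) + e^(−1.795) = 1.000 + 0.6291 + 0.1661 = 1.795.

Z = 1.8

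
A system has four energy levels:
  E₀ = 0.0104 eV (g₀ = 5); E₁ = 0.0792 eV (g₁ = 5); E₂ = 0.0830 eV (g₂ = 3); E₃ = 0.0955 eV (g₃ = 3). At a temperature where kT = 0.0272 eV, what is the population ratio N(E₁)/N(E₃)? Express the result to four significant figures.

3.035

n₁/n₃ = (g₁/g₃) exp[−(E₁−E₃)/kT] = (5/3) × exp(−(-0.0163 eV)/(0.0272 eV)) = (5/3) × exp(0.599265) = 3.035.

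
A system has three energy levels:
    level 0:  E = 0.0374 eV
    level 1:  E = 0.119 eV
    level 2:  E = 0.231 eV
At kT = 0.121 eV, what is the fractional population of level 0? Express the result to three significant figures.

0.584

Eᵢ/kT = 0.30909, 0.98347, 1.9091.
Z = Σ e^(−Eᵢ/kT) = e^(−0.30909) + e^(−0.98347) + e^(−1.9091) = 0.73411 + 0.37401 + 0.14821 = 1.2563.
P₀ = e^(−E₀/kT) / Z = 0.73411/1.2563 = 0.584.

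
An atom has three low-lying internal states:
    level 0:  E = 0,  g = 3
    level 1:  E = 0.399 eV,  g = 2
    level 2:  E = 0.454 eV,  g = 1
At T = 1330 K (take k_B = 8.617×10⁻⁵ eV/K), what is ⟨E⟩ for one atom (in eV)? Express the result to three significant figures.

0.0108 eV

k_BT = 8.617×10⁻⁵ × 1330 K = 0.11461 eV.
Eᵢ/kT = 0, 3.4814, 3.9613.
Z = Σ gᵢe^(−Eᵢ/kT) = 3·e^(−0) + 2·e^(−3.4814) + 1·e^(−3.9613) = 3.0000 + 0.061529 + 0.019038 = 3.0806.
⟨E⟩ = Σ Eᵢ gᵢe^(−Eᵢ/kT) / Z = (0·3.0000 + 0.399·0.061529 + 0.454·0.019038) / 3.0806 = 0.0108 eV.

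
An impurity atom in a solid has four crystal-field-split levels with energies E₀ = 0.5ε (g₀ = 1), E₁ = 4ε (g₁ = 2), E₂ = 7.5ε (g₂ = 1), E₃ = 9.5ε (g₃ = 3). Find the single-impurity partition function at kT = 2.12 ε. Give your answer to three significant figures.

Z = 1.16

Eᵢ/kT = 0.23585, 1.8868, 3.5377, 4.4811.
Z = Σ gᵢe^(−Eᵢ/kT) = 1·e^(−0.23585) + 2·e^(−1.8868) + 1·e^(−3.5377) + 3·e^(−4.4811) = 0.78990 + 0.30311 + 0.029080 + 0.033963 = 1.1561.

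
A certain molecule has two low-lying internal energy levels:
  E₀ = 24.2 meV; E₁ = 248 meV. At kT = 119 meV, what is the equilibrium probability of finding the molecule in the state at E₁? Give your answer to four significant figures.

Eᵢ/kT = 0.203361, 2.08403.
Z = Σ e^(−Eᵢ/kT) = e^(−0.203361) + e^(−2.08403) = 0.815984 + 0.124428 = 0.940412.
P₁ = e^(−E₁/kT) / Z = 0.124428/0.940412 = 0.1323.

0.1323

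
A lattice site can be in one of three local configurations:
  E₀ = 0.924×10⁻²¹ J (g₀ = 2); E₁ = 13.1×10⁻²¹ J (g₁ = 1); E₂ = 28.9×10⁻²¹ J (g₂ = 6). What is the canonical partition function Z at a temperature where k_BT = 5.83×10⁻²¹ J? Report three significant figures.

Eᵢ/kT = 0.15849, 2.2470, 4.9571.
Z = Σ gᵢe^(−Eᵢ/kT) = 2·e^(−0.15849) + 1·e^(−2.2470) + 6·e^(−4.9571) = 1.7069 + 0.10572 + 0.042200 = 1.8548.

Z = 1.85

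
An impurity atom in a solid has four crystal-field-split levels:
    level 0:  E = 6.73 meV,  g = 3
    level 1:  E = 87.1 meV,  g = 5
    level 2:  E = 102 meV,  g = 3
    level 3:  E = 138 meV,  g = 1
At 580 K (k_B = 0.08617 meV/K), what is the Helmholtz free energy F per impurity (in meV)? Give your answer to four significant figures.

-68.66 meV

k_BT = 0.08617 × 580 K = 49.9786 meV.
Eᵢ/kT = 0.134658, 1.74275, 2.04087, 2.76118.
Z = Σ gᵢe^(−Eᵢ/kT) = 3·e^(−0.134658) + 5·e^(−1.74275) + 3·e^(−2.04087) + 1·e^(−2.76118) = 2.62204 + 0.875192 + 0.389747 + 0.0632171 = 3.95020.
F = −kT ln Z = −49.9786 × ln(3.95020) = −49.9786 × 1.37377 = -68.66 meV.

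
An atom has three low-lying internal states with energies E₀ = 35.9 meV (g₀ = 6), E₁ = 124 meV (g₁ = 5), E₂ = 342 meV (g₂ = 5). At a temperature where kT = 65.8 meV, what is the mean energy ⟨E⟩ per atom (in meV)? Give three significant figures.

Eᵢ/kT = 0.54559, 1.8845, 5.1976.
Z = Σ gᵢe^(−Eᵢ/kT) = 6·e^(−0.54559) + 5·e^(−1.8845) + 5·e^(−5.1976) = 3.4770 + 0.75952 + 0.027649 = 4.2642.
⟨E⟩ = Σ Eᵢ gᵢe^(−Eᵢ/kT) / Z = (35.9·3.4770 + 124·0.75952 + 342·0.027649) / 4.2642 = 53.6 meV.

53.6 meV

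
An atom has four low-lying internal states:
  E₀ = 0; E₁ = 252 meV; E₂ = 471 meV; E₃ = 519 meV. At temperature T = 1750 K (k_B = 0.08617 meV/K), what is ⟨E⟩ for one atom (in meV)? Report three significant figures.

k_BT = 0.08617 × 1750 K = 150.80 meV.
Eᵢ/kT = 0, 1.6711, 3.1233, 3.4416.
Z = Σ e^(−Eᵢ/kT) = e^(−0) + e^(−1.6711) + e^(−3.1233) + e^(−3.4416) = 1.0000 + 0.18804 + 0.044012 + 0.032013 = 1.2641.
⟨E⟩ = Σ Eᵢ e^(−Eᵢ/kT) / Z = (0·1.0000 + 252·0.18804 + 471·0.044012 + 519·0.032013) / 1.2641 = 67.0 meV.

67.0 meV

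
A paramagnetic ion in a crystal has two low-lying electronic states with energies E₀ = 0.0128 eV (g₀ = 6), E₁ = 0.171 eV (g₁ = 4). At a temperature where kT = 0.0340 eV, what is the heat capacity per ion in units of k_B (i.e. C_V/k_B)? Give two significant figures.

Eᵢ/kT = 0.3765, 5.029.
Z = Σ gᵢe^(−Eᵢ/kT) = 6·e^(−0.3765) + 4·e^(−5.029) = 4.118 + 0.02618 = 4.144.
⟨E⟩ = 0.01380 eV, ⟨E²⟩ = 0.0003475 eV².
C_V/k_B = (⟨E²⟩ − ⟨E⟩²)/(kT)² = (0.0003475 − 0.0001904)/0.001156 = 0.14.

0.14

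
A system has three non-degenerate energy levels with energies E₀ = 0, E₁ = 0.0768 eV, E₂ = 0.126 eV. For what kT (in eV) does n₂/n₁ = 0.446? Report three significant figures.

0.0609 eV

n₂/n₁ = exp[−(E₂−E₁)/kT] = 0.446.
⇒ (E₂−E₁)/kT = ln(1/0.446) = ln(2.2422) = 0.80746.
kT = 0.0492 eV / 0.80746 = 0.0609 eV.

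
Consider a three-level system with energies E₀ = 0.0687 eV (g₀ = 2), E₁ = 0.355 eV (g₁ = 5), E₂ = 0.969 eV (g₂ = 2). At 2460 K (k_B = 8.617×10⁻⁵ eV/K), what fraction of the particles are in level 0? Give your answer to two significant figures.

k_BT = 8.617×10⁻⁵ × 2460 K = 0.2120 eV.
Eᵢ/kT = 0.3241, 1.675, 4.571.
Z = Σ gᵢe^(−Eᵢ/kT) = 2·e^(−0.3241) + 5·e^(−1.675) + 2·e^(−4.571) = 1.446 + 0.9365 + 0.02070 = 2.403.
P₀ = g₀ e^(−E₀/kT) / Z = 1.446/2.403 = 0.60.

0.60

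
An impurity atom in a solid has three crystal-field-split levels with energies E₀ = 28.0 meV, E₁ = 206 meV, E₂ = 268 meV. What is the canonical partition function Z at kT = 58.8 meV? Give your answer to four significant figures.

Eᵢ/kT = 0.476190, 3.50340, 4.55782.
Z = Σ e^(−Eᵢ/kT) = e^(−0.476190) + e^(−3.50340) + e^(−4.55782) = 0.621145 + 0.0300949 + 0.0104849 = 0.661725.

Z = 0.6617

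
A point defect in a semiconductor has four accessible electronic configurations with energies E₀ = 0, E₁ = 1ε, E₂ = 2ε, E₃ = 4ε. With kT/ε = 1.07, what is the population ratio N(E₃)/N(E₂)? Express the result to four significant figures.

n₃/n₂ = exp[−(E₃−E₂)/kT] = exp(−(2ε)/(1.07ε)) = exp(-1.86916) = 0.1543.

0.1543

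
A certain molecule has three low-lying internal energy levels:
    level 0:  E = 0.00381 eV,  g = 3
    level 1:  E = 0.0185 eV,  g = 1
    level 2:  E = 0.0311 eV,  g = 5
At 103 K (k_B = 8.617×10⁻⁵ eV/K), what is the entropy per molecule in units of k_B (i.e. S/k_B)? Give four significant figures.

k_BT = 8.617×10⁻⁵ × 103 K = 0.00887551 eV.
Eᵢ/kT = 0.429271, 2.08439, 3.50402.
Z = Σ gᵢe^(−Eᵢ/kT) = 3·e^(−0.429271) + 1·e^(−2.08439) + 5·e^(−3.50402) = 1.95295 + 0.124383 + 0.150381 = 2.22771.
⟨E⟩ = Σ EᵢPᵢ = 0.00647242 eV.
S/k_B = ln Z + ⟨E⟩/kT = ln(2.22771) + 0.00647242/0.00887551 = 0.800974 + 0.729245 = 1.530.

1.530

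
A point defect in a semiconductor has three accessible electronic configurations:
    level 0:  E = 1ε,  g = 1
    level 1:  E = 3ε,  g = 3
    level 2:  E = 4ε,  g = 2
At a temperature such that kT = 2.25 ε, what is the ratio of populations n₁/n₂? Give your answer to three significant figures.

2.34

n₁/n₂ = (g₁/g₂) exp[−(E₁−E₂)/kT] = (3/2) × exp(−(-1ε)/(2.25ε)) = (3/2) × exp(0.44444) = 2.34.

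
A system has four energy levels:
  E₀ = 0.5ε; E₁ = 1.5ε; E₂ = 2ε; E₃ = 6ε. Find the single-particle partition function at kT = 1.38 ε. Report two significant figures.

Eᵢ/kT = 0.3623, 1.087, 1.449, 4.348.
Z = Σ e^(−Eᵢ/kT) = e^(−0.3623) + e^(−1.087) + e^(−1.449) + e^(−4.348) = 0.6961 + 0.3372 + 0.2348 + 0.01293 = 1.281.

Z = 1.3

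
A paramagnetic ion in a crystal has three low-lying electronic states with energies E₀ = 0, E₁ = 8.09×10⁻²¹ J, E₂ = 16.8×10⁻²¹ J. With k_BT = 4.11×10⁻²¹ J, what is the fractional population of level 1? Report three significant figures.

Eᵢ/kT = 0, 1.9684, 4.0876.
Z = Σ e^(−Eᵢ/kT) = e^(−0) + e^(−1.9684) + e^(−4.0876) = 1.0000 + 0.13968 + 0.016779 = 1.1565.
P₁ = e^(−E₁/kT) / Z = 0.13968/1.1565 = 0.121.

0.121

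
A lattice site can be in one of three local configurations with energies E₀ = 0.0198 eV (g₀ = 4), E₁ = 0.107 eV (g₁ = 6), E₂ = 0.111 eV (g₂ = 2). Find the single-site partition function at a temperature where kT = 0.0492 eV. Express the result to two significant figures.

Z = 3.6

Eᵢ/kT = 0.4024, 2.175, 2.256.
Z = Σ gᵢe^(−Eᵢ/kT) = 4·e^(−0.4024) + 6·e^(−2.175) + 2·e^(−2.256) = 2.675 + 0.6816 + 0.2095 = 3.566.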